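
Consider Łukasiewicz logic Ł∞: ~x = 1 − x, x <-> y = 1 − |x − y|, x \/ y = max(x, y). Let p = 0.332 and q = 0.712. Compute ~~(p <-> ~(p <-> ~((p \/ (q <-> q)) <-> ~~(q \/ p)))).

0.712

q <-> q = 1 − |0.712 − 0.712| = 1 − 0.000 = 1.000
p \/ (q <-> q) = max(0.332, 1.000) = 1.000
q \/ p = max(0.712, 0.332) = 0.712
~(q \/ p) = 1 − 0.712 = 0.288
~~(q \/ p) = 1 − 0.288 = 0.712
(p \/ (q <-> q)) <-> ~~(q \/ p) = 1 − |1.000 − 0.712| = 1 − 0.288 = 0.712
~((p \/ (q <-> q)) <-> ~~(q \/ p)) = 1 − 0.712 = 0.288
p <-> ~((p \/ (q <-> q)) <-> ~~(q \/ p)) = 1 − |0.332 − 0.288| = 1 − 0.044 = 0.956
~(p <-> ~((p \/ (q <-> q)) <-> ~~(q \/ p))) = 1 − 0.956 = 0.044
p <-> ~(p <-> ~((p \/ (q <-> q)) <-> ~~(q \/ p))) = 1 − |0.332 − 0.044| = 1 − 0.288 = 0.712
~(p <-> ~(p <-> ~((p \/ (q <-> q)) <-> ~~(q \/ p)))) = 1 − 0.712 = 0.288
~~(p <-> ~(p <-> ~((p \/ (q <-> q)) <-> ~~(q \/ p)))) = 1 − 0.288 = 0.712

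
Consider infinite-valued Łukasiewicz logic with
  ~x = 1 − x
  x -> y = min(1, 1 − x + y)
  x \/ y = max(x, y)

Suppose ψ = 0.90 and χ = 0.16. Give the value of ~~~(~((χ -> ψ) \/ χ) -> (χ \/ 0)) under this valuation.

χ -> ψ = min(1, 1 − 0.16 + 0.90) = min(1, 1.74) = 1.00
(χ -> ψ) \/ χ = max(1.00, 0.16) = 1.00
~((χ -> ψ) \/ χ) = 1 − 1.00 = 0.00
χ \/ 0 = max(0.16, 0.00) = 0.16
~((χ -> ψ) \/ χ) -> (χ \/ 0) = min(1, 1 − 0.00 + 0.16) = min(1, 1.16) = 1.00
~(~((χ -> ψ) \/ χ) -> (χ \/ 0)) = 1 − 1.00 = 0.00
~~(~((χ -> ψ) \/ χ) -> (χ \/ 0)) = 1 − 0.00 = 1.00
~~~(~((χ -> ψ) \/ χ) -> (χ \/ 0)) = 1 − 1.00 = 0.00

0.00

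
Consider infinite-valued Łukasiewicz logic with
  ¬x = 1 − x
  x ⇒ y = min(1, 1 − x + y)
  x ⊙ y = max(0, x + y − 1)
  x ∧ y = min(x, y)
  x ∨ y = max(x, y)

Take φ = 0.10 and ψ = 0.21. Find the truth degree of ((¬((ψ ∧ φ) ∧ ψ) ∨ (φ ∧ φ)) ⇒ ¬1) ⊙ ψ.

0.00

ψ ∧ φ = min(0.21, 0.10) = 0.10
(ψ ∧ φ) ∧ ψ = min(0.10, 0.21) = 0.10
¬((ψ ∧ φ) ∧ ψ) = 1 − 0.10 = 0.90
φ ∧ φ = min(0.10, 0.10) = 0.10
¬((ψ ∧ φ) ∧ ψ) ∨ (φ ∧ φ) = max(0.90, 0.10) = 0.90
¬1 = 1 − 1.00 = 0.00
(¬((ψ ∧ φ) ∧ ψ) ∨ (φ ∧ φ)) ⇒ ¬1 = min(1, 1 − 0.90 + 0.00) = min(1, 0.10) = 0.10
((¬((ψ ∧ φ) ∧ ψ) ∨ (φ ∧ φ)) ⇒ ¬1) ⊙ ψ = max(0, 0.10 + 0.21 − 1) = max(0, -0.69) = 0.00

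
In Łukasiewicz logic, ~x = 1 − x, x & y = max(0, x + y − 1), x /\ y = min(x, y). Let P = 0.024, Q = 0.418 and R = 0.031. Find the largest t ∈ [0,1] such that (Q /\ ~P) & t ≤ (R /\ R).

0.613

~P = 1 − 0.024 = 0.976
Q /\ ~P = min(0.418, 0.976) = 0.418
So the left factor is Q /\ ~P = 0.418.
R /\ R = min(0.031, 0.031) = 0.031
So the right-hand bound is R /\ R = 0.031.
The residuum of the Łukasiewicz t-norm gives the supremum: min(1, 1 − 0.418 + 0.031).
1 − 0.418 + 0.031 = 0.613, so t = min(1, 0.613) = 0.613.
Check: 0.418 & 0.613 = max(0, 0.031) = 0.031 ≤ 0.031.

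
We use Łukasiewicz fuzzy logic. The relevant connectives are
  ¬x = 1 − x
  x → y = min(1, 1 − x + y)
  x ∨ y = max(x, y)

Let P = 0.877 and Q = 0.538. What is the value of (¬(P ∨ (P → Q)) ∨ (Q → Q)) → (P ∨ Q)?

0.877

P → Q = min(1, 1 − 0.877 + 0.538) = min(1, 0.661) = 0.661
P ∨ (P → Q) = max(0.877, 0.661) = 0.877
¬(P ∨ (P → Q)) = 1 − 0.877 = 0.123
Q → Q = min(1, 1 − 0.538 + 0.538) = min(1, 1.000) = 1.000
¬(P ∨ (P → Q)) ∨ (Q → Q) = max(0.123, 1.000) = 1.000
P ∨ Q = max(0.877, 0.538) = 0.877
(¬(P ∨ (P → Q)) ∨ (Q → Q)) → (P ∨ Q) = min(1, 1 − 1.000 + 0.877) = min(1, 0.877) = 0.877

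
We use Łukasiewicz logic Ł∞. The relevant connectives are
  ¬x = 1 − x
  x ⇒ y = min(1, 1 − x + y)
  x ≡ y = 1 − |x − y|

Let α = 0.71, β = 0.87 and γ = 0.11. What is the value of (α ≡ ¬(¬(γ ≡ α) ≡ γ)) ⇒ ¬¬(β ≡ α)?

1.00

γ ≡ α = 1 − |0.11 − 0.71| = 1 − 0.60 = 0.40
¬(γ ≡ α) = 1 − 0.40 = 0.60
¬(γ ≡ α) ≡ γ = 1 − |0.60 − 0.11| = 1 − 0.49 = 0.51
¬(¬(γ ≡ α) ≡ γ) = 1 − 0.51 = 0.49
α ≡ ¬(¬(γ ≡ α) ≡ γ) = 1 − |0.71 − 0.49| = 1 − 0.22 = 0.78
β ≡ α = 1 − |0.87 − 0.71| = 1 − 0.16 = 0.84
¬(β ≡ α) = 1 − 0.84 = 0.16
¬¬(β ≡ α) = 1 − 0.16 = 0.84
(α ≡ ¬(¬(γ ≡ α) ≡ γ)) ⇒ ¬¬(β ≡ α) = min(1, 1 − 0.78 + 0.84) = min(1, 1.06) = 1.00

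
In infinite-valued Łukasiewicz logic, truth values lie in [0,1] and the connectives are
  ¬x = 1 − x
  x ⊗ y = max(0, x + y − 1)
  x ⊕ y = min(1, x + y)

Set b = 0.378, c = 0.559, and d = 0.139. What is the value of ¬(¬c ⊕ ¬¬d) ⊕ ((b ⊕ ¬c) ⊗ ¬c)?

0.680

¬c = 1 − 0.559 = 0.441
¬d = 1 − 0.139 = 0.861
¬¬d = 1 − 0.861 = 0.139
¬c ⊕ ¬¬d = min(1, 0.441 + 0.139) = min(1, 0.580) = 0.580
¬(¬c ⊕ ¬¬d) = 1 − 0.580 = 0.420
b ⊕ ¬c = min(1, 0.378 + 0.441) = min(1, 0.819) = 0.819
(b ⊕ ¬c) ⊗ ¬c = max(0, 0.819 + 0.441 − 1) = max(0, 0.260) = 0.260
¬(¬c ⊕ ¬¬d) ⊕ ((b ⊕ ¬c) ⊗ ¬c) = min(1, 0.420 + 0.260) = min(1, 0.680) = 0.680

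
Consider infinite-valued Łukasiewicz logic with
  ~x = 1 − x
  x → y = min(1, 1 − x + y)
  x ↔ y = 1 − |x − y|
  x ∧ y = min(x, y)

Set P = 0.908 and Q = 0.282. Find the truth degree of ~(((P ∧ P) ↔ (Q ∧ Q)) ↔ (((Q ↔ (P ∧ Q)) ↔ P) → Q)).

P ∧ P = min(0.908, 0.908) = 0.908
Q ∧ Q = min(0.282, 0.282) = 0.282
(P ∧ P) ↔ (Q ∧ Q) = 1 − |0.908 − 0.282| = 1 − 0.626 = 0.374
P ∧ Q = min(0.908, 0.282) = 0.282
Q ↔ (P ∧ Q) = 1 − |0.282 − 0.282| = 1 − 0.000 = 1.000
(Q ↔ (P ∧ Q)) ↔ P = 1 − |1.000 − 0.908| = 1 − 0.092 = 0.908
((Q ↔ (P ∧ Q)) ↔ P) → Q = min(1, 1 − 0.908 + 0.282) = min(1, 0.374) = 0.374
((P ∧ P) ↔ (Q ∧ Q)) ↔ (((Q ↔ (P ∧ Q)) ↔ P) → Q) = 1 − |0.374 − 0.374| = 1 − 0.000 = 1.000
~(((P ∧ P) ↔ (Q ∧ Q)) ↔ (((Q ↔ (P ∧ Q)) ↔ P) → Q)) = 1 − 1.000 = 0.000

0.000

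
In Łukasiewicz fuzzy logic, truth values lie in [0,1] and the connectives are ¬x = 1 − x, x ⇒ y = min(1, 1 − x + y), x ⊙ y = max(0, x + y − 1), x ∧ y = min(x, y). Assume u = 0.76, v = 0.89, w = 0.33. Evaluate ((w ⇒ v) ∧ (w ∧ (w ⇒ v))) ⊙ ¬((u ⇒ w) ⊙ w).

0.33

w ⇒ v = min(1, 1 − 0.33 + 0.89) = min(1, 1.56) = 1.00
w ∧ (w ⇒ v) = min(0.33, 1.00) = 0.33
(w ⇒ v) ∧ (w ∧ (w ⇒ v)) = min(1.00, 0.33) = 0.33
u ⇒ w = min(1, 1 − 0.76 + 0.33) = min(1, 0.57) = 0.57
(u ⇒ w) ⊙ w = max(0, 0.57 + 0.33 − 1) = max(0, -0.10) = 0.00
¬((u ⇒ w) ⊙ w) = 1 − 0.00 = 1.00
((w ⇒ v) ∧ (w ∧ (w ⇒ v))) ⊙ ¬((u ⇒ w) ⊙ w) = max(0, 0.33 + 1.00 − 1) = max(0, 0.33) = 0.33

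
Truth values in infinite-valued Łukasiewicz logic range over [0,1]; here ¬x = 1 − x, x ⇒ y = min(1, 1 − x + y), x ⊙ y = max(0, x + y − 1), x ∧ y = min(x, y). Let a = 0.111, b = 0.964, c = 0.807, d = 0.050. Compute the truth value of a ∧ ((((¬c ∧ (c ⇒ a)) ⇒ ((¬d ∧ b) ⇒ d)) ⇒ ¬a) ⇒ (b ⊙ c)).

0.111

¬c = 1 − 0.807 = 0.193
c ⇒ a = min(1, 1 − 0.807 + 0.111) = min(1, 0.304) = 0.304
¬c ∧ (c ⇒ a) = min(0.193, 0.304) = 0.193
¬d = 1 − 0.050 = 0.950
¬d ∧ b = min(0.950, 0.964) = 0.950
(¬d ∧ b) ⇒ d = min(1, 1 − 0.950 + 0.050) = min(1, 0.100) = 0.100
(¬c ∧ (c ⇒ a)) ⇒ ((¬d ∧ b) ⇒ d) = min(1, 1 − 0.193 + 0.100) = min(1, 0.907) = 0.907
¬a = 1 − 0.111 = 0.889
((¬c ∧ (c ⇒ a)) ⇒ ((¬d ∧ b) ⇒ d)) ⇒ ¬a = min(1, 1 − 0.907 + 0.889) = min(1, 0.982) = 0.982
b ⊙ c = max(0, 0.964 + 0.807 − 1) = max(0, 0.771) = 0.771
(((¬c ∧ (c ⇒ a)) ⇒ ((¬d ∧ b) ⇒ d)) ⇒ ¬a) ⇒ (b ⊙ c) = min(1, 1 − 0.982 + 0.771) = min(1, 0.789) = 0.789
a ∧ ((((¬c ∧ (c ⇒ a)) ⇒ ((¬d ∧ b) ⇒ d)) ⇒ ¬a) ⇒ (b ⊙ c)) = min(0.111, 0.789) = 0.111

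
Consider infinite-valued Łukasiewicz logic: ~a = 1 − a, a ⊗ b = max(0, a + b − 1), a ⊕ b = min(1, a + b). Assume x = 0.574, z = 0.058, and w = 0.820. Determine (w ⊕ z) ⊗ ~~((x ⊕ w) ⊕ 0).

0.878

w ⊕ z = min(1, 0.820 + 0.058) = min(1, 0.878) = 0.878
x ⊕ w = min(1, 0.574 + 0.820) = min(1, 1.394) = 1.000
(x ⊕ w) ⊕ 0 = min(1, 1.000 + 0.000) = min(1, 1.000) = 1.000
~((x ⊕ w) ⊕ 0) = 1 − 1.000 = 0.000
~~((x ⊕ w) ⊕ 0) = 1 − 0.000 = 1.000
(w ⊕ z) ⊗ ~~((x ⊕ w) ⊕ 0) = max(0, 0.878 + 1.000 − 1) = max(0, 0.878) = 0.878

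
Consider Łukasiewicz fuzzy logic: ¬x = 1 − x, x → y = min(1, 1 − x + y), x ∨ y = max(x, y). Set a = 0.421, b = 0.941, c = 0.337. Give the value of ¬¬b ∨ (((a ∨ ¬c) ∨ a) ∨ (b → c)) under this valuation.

¬b = 1 − 0.941 = 0.059
¬¬b = 1 − 0.059 = 0.941
¬c = 1 − 0.337 = 0.663
a ∨ ¬c = max(0.421, 0.663) = 0.663
(a ∨ ¬c) ∨ a = max(0.663, 0.421) = 0.663
b → c = min(1, 1 − 0.941 + 0.337) = min(1, 0.396) = 0.396
((a ∨ ¬c) ∨ a) ∨ (b → c) = max(0.663, 0.396) = 0.663
¬¬b ∨ (((a ∨ ¬c) ∨ a) ∨ (b → c)) = max(0.941, 0.663) = 0.941

0.941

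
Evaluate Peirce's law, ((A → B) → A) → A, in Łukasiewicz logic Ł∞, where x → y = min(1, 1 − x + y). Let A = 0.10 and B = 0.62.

1.00

A → B = min(1, 1 − 0.10 + 0.62) = min(1, 1.52) = 1.00
(A → B) → A = min(1, 1 − 1.00 + 0.10) = min(1, 0.10) = 0.10
((A → B) → A) → A = min(1, 1 − 0.10 + 0.10) = min(1, 1.00) = 1.00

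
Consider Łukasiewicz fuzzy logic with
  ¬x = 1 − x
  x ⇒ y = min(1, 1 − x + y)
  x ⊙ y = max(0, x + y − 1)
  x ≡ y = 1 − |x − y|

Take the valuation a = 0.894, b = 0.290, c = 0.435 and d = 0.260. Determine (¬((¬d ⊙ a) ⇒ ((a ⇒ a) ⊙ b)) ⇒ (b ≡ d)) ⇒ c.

0.435

¬d = 1 − 0.260 = 0.740
¬d ⊙ a = max(0, 0.740 + 0.894 − 1) = max(0, 0.634) = 0.634
a ⇒ a = min(1, 1 − 0.894 + 0.894) = min(1, 1.000) = 1.000
(a ⇒ a) ⊙ b = max(0, 1.000 + 0.290 − 1) = max(0, 0.290) = 0.290
(¬d ⊙ a) ⇒ ((a ⇒ a) ⊙ b) = min(1, 1 − 0.634 + 0.290) = min(1, 0.656) = 0.656
¬((¬d ⊙ a) ⇒ ((a ⇒ a) ⊙ b)) = 1 − 0.656 = 0.344
b ≡ d = 1 − |0.290 − 0.260| = 1 − 0.030 = 0.970
¬((¬d ⊙ a) ⇒ ((a ⇒ a) ⊙ b)) ⇒ (b ≡ d) = min(1, 1 − 0.344 + 0.970) = min(1, 1.626) = 1.000
(¬((¬d ⊙ a) ⇒ ((a ⇒ a) ⊙ b)) ⇒ (b ≡ d)) ⇒ c = min(1, 1 − 1.000 + 0.435) = min(1, 0.435) = 0.435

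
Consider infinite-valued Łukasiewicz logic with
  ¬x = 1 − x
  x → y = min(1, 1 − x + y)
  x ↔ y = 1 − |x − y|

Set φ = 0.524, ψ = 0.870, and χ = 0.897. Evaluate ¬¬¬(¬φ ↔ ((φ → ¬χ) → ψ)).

¬φ = 1 − 0.524 = 0.476
¬χ = 1 − 0.897 = 0.103
φ → ¬χ = min(1, 1 − 0.524 + 0.103) = min(1, 0.579) = 0.579
(φ → ¬χ) → ψ = min(1, 1 − 0.579 + 0.870) = min(1, 1.291) = 1.000
¬φ ↔ ((φ → ¬χ) → ψ) = 1 − |0.476 − 1.000| = 1 − 0.524 = 0.476
¬(¬φ ↔ ((φ → ¬χ) → ψ)) = 1 − 0.476 = 0.524
¬¬(¬φ ↔ ((φ → ¬χ) → ψ)) = 1 − 0.524 = 0.476
¬¬¬(¬φ ↔ ((φ → ¬χ) → ψ)) = 1 − 0.476 = 0.524

0.524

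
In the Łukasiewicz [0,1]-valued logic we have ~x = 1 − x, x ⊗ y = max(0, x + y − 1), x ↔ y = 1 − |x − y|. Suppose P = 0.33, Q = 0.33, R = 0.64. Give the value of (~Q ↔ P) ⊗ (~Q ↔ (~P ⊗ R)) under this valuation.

~Q = 1 − 0.33 = 0.67
~Q ↔ P = 1 − |0.67 − 0.33| = 1 − 0.34 = 0.66
~P = 1 − 0.33 = 0.67
~P ⊗ R = max(0, 0.67 + 0.64 − 1) = max(0, 0.31) = 0.31
~Q ↔ (~P ⊗ R) = 1 − |0.67 − 0.31| = 1 − 0.36 = 0.64
(~Q ↔ P) ⊗ (~Q ↔ (~P ⊗ R)) = max(0, 0.66 + 0.64 − 1) = max(0, 0.30) = 0.30

0.30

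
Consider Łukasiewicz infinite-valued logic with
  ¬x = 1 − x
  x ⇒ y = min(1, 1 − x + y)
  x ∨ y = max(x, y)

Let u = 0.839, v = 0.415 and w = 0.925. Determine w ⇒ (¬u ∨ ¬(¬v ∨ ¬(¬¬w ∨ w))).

0.490

¬u = 1 − 0.839 = 0.161
¬v = 1 − 0.415 = 0.585
¬w = 1 − 0.925 = 0.075
¬¬w = 1 − 0.075 = 0.925
¬¬w ∨ w = max(0.925, 0.925) = 0.925
¬(¬¬w ∨ w) = 1 − 0.925 = 0.075
¬v ∨ ¬(¬¬w ∨ w) = max(0.585, 0.075) = 0.585
¬(¬v ∨ ¬(¬¬w ∨ w)) = 1 − 0.585 = 0.415
¬u ∨ ¬(¬v ∨ ¬(¬¬w ∨ w)) = max(0.161, 0.415) = 0.415
w ⇒ (¬u ∨ ¬(¬v ∨ ¬(¬¬w ∨ w))) = min(1, 1 − 0.925 + 0.415) = min(1, 0.490) = 0.490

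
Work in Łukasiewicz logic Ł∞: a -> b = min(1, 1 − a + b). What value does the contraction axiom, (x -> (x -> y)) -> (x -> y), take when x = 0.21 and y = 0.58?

1.00

x -> y = min(1, 1 − 0.21 + 0.58) = min(1, 1.37) = 1.00
x -> (x -> y) = min(1, 1 − 0.21 + 1.00) = min(1, 1.79) = 1.00
(x -> (x -> y)) -> (x -> y) = min(1, 1 − 1.00 + 1.00) = min(1, 1.00) = 1.00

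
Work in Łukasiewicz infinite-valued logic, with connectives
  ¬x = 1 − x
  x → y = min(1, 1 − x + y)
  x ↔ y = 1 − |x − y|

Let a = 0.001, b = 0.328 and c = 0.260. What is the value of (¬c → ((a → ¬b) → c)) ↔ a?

¬c = 1 − 0.260 = 0.740
¬b = 1 − 0.328 = 0.672
a → ¬b = min(1, 1 − 0.001 + 0.672) = min(1, 1.671) = 1.000
(a → ¬b) → c = min(1, 1 − 1.000 + 0.260) = min(1, 0.260) = 0.260
¬c → ((a → ¬b) → c) = min(1, 1 − 0.740 + 0.260) = min(1, 0.520) = 0.520
(¬c → ((a → ¬b) → c)) ↔ a = 1 − |0.520 − 0.001| = 1 − 0.519 = 0.481

0.481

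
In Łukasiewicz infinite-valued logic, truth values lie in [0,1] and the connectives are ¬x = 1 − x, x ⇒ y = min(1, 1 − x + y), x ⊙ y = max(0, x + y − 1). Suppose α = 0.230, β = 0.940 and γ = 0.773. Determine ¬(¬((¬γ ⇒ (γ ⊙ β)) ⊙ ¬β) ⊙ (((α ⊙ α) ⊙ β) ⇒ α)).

0.060

¬γ = 1 − 0.773 = 0.227
γ ⊙ β = max(0, 0.773 + 0.940 − 1) = max(0, 0.713) = 0.713
¬γ ⇒ (γ ⊙ β) = min(1, 1 − 0.227 + 0.713) = min(1, 1.486) = 1.000
¬β = 1 − 0.940 = 0.060
(¬γ ⇒ (γ ⊙ β)) ⊙ ¬β = max(0, 1.000 + 0.060 − 1) = max(0, 0.060) = 0.060
¬((¬γ ⇒ (γ ⊙ β)) ⊙ ¬β) = 1 − 0.060 = 0.940
α ⊙ α = max(0, 0.230 + 0.230 − 1) = max(0, -0.540) = 0.000
(α ⊙ α) ⊙ β = max(0, 0.000 + 0.940 − 1) = max(0, -0.060) = 0.000
((α ⊙ α) ⊙ β) ⇒ α = min(1, 1 − 0.000 + 0.230) = min(1, 1.230) = 1.000
¬((¬γ ⇒ (γ ⊙ β)) ⊙ ¬β) ⊙ (((α ⊙ α) ⊙ β) ⇒ α) = max(0, 0.940 + 1.000 − 1) = max(0, 0.940) = 0.940
¬(¬((¬γ ⇒ (γ ⊙ β)) ⊙ ¬β) ⊙ (((α ⊙ α) ⊙ β) ⇒ α)) = 1 − 0.940 = 0.060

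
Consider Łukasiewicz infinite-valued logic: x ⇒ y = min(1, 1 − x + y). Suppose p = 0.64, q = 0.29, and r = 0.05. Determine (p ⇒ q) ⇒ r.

0.40

p ⇒ q = min(1, 1 − 0.64 + 0.29) = min(1, 0.65) = 0.65
(p ⇒ q) ⇒ r = min(1, 1 − 0.65 + 0.05) = min(1, 0.40) = 0.40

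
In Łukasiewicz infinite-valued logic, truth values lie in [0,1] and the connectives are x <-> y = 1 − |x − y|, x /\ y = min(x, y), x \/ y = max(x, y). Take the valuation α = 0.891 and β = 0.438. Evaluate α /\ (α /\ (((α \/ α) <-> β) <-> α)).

α \/ α = max(0.891, 0.891) = 0.891
(α \/ α) <-> β = 1 − |0.891 − 0.438| = 1 − 0.453 = 0.547
((α \/ α) <-> β) <-> α = 1 − |0.547 − 0.891| = 1 − 0.344 = 0.656
α /\ (((α \/ α) <-> β) <-> α) = min(0.891, 0.656) = 0.656
α /\ (α /\ (((α \/ α) <-> β) <-> α)) = min(0.891, 0.656) = 0.656

0.656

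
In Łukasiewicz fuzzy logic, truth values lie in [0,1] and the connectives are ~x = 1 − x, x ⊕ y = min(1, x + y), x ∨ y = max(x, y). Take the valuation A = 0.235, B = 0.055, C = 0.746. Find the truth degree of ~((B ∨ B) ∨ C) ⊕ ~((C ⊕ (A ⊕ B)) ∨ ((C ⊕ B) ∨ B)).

0.254

B ∨ B = max(0.055, 0.055) = 0.055
(B ∨ B) ∨ C = max(0.055, 0.746) = 0.746
~((B ∨ B) ∨ C) = 1 − 0.746 = 0.254
A ⊕ B = min(1, 0.235 + 0.055) = min(1, 0.290) = 0.290
C ⊕ (A ⊕ B) = min(1, 0.746 + 0.290) = min(1, 1.036) = 1.000
C ⊕ B = min(1, 0.746 + 0.055) = min(1, 0.801) = 0.801
(C ⊕ B) ∨ B = max(0.801, 0.055) = 0.801
(C ⊕ (A ⊕ B)) ∨ ((C ⊕ B) ∨ B) = max(1.000, 0.801) = 1.000
~((C ⊕ (A ⊕ B)) ∨ ((C ⊕ B) ∨ B)) = 1 − 1.000 = 0.000
~((B ∨ B) ∨ C) ⊕ ~((C ⊕ (A ⊕ B)) ∨ ((C ⊕ B) ∨ B)) = min(1, 0.254 + 0.000) = min(1, 0.254) = 0.254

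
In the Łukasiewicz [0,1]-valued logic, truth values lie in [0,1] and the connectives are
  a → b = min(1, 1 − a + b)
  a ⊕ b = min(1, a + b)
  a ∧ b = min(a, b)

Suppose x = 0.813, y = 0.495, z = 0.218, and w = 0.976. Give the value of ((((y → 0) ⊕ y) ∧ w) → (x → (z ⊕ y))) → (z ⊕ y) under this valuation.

y → 0 = min(1, 1 − 0.495 + 0.000) = min(1, 0.505) = 0.505
(y → 0) ⊕ y = min(1, 0.505 + 0.495) = min(1, 1.000) = 1.000
((y → 0) ⊕ y) ∧ w = min(1.000, 0.976) = 0.976
z ⊕ y = min(1, 0.218 + 0.495) = min(1, 0.713) = 0.713
x → (z ⊕ y) = min(1, 1 − 0.813 + 0.713) = min(1, 0.900) = 0.900
(((y → 0) ⊕ y) ∧ w) → (x → (z ⊕ y)) = min(1, 1 − 0.976 + 0.900) = min(1, 0.924) = 0.924
((((y → 0) ⊕ y) ∧ w) → (x → (z ⊕ y))) → (z ⊕ y) = min(1, 1 − 0.924 + 0.713) = min(1, 0.789) = 0.789

0.789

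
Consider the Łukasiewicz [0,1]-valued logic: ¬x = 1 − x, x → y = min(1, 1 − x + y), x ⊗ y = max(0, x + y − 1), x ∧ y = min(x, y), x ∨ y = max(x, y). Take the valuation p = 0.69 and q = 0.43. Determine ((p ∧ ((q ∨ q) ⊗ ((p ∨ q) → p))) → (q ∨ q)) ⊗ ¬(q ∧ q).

0.57

q ∨ q = max(0.43, 0.43) = 0.43
p ∨ q = max(0.69, 0.43) = 0.69
(p ∨ q) → p = min(1, 1 − 0.69 + 0.69) = min(1, 1.00) = 1.00
(q ∨ q) ⊗ ((p ∨ q) → p) = max(0, 0.43 + 1.00 − 1) = max(0, 0.43) = 0.43
p ∧ ((q ∨ q) ⊗ ((p ∨ q) → p)) = min(0.69, 0.43) = 0.43
(p ∧ ((q ∨ q) ⊗ ((p ∨ q) → p))) → (q ∨ q) = min(1, 1 − 0.43 + 0.43) = min(1, 1.00) = 1.00
q ∧ q = min(0.43, 0.43) = 0.43
¬(q ∧ q) = 1 − 0.43 = 0.57
((p ∧ ((q ∨ q) ⊗ ((p ∨ q) → p))) → (q ∨ q)) ⊗ ¬(q ∧ q) = max(0, 1.00 + 0.57 − 1) = max(0, 0.57) = 0.57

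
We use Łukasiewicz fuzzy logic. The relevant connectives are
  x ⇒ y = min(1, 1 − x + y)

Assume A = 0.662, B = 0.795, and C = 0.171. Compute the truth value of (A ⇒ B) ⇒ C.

A ⇒ B = min(1, 1 − 0.662 + 0.795) = min(1, 1.133) = 1.000
(A ⇒ B) ⇒ C = min(1, 1 − 1.000 + 0.171) = min(1, 0.171) = 0.171

0.171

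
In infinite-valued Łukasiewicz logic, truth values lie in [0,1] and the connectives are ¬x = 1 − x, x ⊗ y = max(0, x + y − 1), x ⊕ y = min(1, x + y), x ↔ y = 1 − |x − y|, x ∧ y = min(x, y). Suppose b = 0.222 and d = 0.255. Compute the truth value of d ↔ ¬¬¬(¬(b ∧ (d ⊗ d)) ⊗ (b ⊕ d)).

d ⊗ d = max(0, 0.255 + 0.255 − 1) = max(0, -0.490) = 0.000
b ∧ (d ⊗ d) = min(0.222, 0.000) = 0.000
¬(b ∧ (d ⊗ d)) = 1 − 0.000 = 1.000
b ⊕ d = min(1, 0.222 + 0.255) = min(1, 0.477) = 0.477
¬(b ∧ (d ⊗ d)) ⊗ (b ⊕ d) = max(0, 1.000 + 0.477 − 1) = max(0, 0.477) = 0.477
¬(¬(b ∧ (d ⊗ d)) ⊗ (b ⊕ d)) = 1 − 0.477 = 0.523
¬¬(¬(b ∧ (d ⊗ d)) ⊗ (b ⊕ d)) = 1 − 0.523 = 0.477
¬¬¬(¬(b ∧ (d ⊗ d)) ⊗ (b ⊕ d)) = 1 − 0.477 = 0.523
d ↔ ¬¬¬(¬(b ∧ (d ⊗ d)) ⊗ (b ⊕ d)) = 1 − |0.255 − 0.523| = 1 − 0.268 = 0.732

0.732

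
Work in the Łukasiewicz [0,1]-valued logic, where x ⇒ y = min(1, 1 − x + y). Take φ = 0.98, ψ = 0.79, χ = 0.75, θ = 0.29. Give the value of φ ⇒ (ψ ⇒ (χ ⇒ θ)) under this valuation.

0.77

χ ⇒ θ = min(1, 1 − 0.75 + 0.29) = min(1, 0.54) = 0.54
ψ ⇒ (χ ⇒ θ) = min(1, 1 − 0.79 + 0.54) = min(1, 0.75) = 0.75
φ ⇒ (ψ ⇒ (χ ⇒ θ)) = min(1, 1 − 0.98 + 0.75) = min(1, 0.77) = 0.77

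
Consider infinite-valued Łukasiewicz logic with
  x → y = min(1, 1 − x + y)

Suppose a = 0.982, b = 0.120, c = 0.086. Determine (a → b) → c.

a → b = min(1, 1 − 0.982 + 0.120) = min(1, 0.138) = 0.138
(a → b) → c = min(1, 1 − 0.138 + 0.086) = min(1, 0.948) = 0.948

0.948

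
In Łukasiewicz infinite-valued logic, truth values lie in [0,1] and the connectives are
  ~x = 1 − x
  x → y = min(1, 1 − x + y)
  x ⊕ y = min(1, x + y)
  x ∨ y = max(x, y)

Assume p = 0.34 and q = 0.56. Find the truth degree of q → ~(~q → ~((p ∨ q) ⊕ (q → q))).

0.88

~q = 1 − 0.56 = 0.44
p ∨ q = max(0.34, 0.56) = 0.56
q → q = min(1, 1 − 0.56 + 0.56) = min(1, 1.00) = 1.00
(p ∨ q) ⊕ (q → q) = min(1, 0.56 + 1.00) = min(1, 1.56) = 1.00
~((p ∨ q) ⊕ (q → q)) = 1 − 1.00 = 0.00
~q → ~((p ∨ q) ⊕ (q → q)) = min(1, 1 − 0.44 + 0.00) = min(1, 0.56) = 0.56
~(~q → ~((p ∨ q) ⊕ (q → q))) = 1 − 0.56 = 0.44
q → ~(~q → ~((p ∨ q) ⊕ (q → q))) = min(1, 1 − 0.56 + 0.44) = min(1, 0.88) = 0.88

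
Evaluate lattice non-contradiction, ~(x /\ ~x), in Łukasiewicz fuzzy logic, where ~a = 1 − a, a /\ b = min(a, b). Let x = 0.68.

0.68

~x = 1 − 0.68 = 0.32
x /\ ~x = min(0.68, 0.32) = 0.32
~(x /\ ~x) = 1 − 0.32 = 0.68
(The value 0.68 < 1 shows this instance is not satisfied; not a Ł∞-tautology — its value is 1 − min(a, 1−a).)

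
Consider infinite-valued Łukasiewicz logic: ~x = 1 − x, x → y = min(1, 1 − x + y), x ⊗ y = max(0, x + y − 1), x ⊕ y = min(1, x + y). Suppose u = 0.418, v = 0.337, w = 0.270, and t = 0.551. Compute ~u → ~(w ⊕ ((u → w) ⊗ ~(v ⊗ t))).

0.418

~u = 1 − 0.418 = 0.582
u → w = min(1, 1 − 0.418 + 0.270) = min(1, 0.852) = 0.852
v ⊗ t = max(0, 0.337 + 0.551 − 1) = max(0, -0.112) = 0.000
~(v ⊗ t) = 1 − 0.000 = 1.000
(u → w) ⊗ ~(v ⊗ t) = max(0, 0.852 + 1.000 − 1) = max(0, 0.852) = 0.852
w ⊕ ((u → w) ⊗ ~(v ⊗ t)) = min(1, 0.270 + 0.852) = min(1, 1.122) = 1.000
~(w ⊕ ((u → w) ⊗ ~(v ⊗ t))) = 1 − 1.000 = 0.000
~u → ~(w ⊕ ((u → w) ⊗ ~(v ⊗ t))) = min(1, 1 − 0.582 + 0.000) = min(1, 0.418) = 0.418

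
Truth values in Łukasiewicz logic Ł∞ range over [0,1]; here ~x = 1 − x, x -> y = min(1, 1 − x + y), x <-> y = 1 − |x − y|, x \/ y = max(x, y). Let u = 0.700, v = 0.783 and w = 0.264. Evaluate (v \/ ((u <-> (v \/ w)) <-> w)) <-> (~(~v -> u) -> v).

0.783

v \/ w = max(0.783, 0.264) = 0.783
u <-> (v \/ w) = 1 − |0.700 − 0.783| = 1 − 0.083 = 0.917
(u <-> (v \/ w)) <-> w = 1 − |0.917 − 0.264| = 1 − 0.653 = 0.347
v \/ ((u <-> (v \/ w)) <-> w) = max(0.783, 0.347) = 0.783
~v = 1 − 0.783 = 0.217
~v -> u = min(1, 1 − 0.217 + 0.700) = min(1, 1.483) = 1.000
~(~v -> u) = 1 − 1.000 = 0.000
~(~v -> u) -> v = min(1, 1 − 0.000 + 0.783) = min(1, 1.783) = 1.000
(v \/ ((u <-> (v \/ w)) <-> w)) <-> (~(~v -> u) -> v) = 1 − |0.783 − 1.000| = 1 − 0.217 = 0.783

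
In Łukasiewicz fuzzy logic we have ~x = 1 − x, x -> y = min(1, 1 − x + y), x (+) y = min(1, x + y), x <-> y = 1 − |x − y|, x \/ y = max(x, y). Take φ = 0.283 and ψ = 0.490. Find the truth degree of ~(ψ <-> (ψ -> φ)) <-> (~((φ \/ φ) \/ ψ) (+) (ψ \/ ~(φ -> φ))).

0.303

ψ -> φ = min(1, 1 − 0.490 + 0.283) = min(1, 0.793) = 0.793
ψ <-> (ψ -> φ) = 1 − |0.490 − 0.793| = 1 − 0.303 = 0.697
~(ψ <-> (ψ -> φ)) = 1 − 0.697 = 0.303
φ \/ φ = max(0.283, 0.283) = 0.283
(φ \/ φ) \/ ψ = max(0.283, 0.490) = 0.490
~((φ \/ φ) \/ ψ) = 1 − 0.490 = 0.510
φ -> φ = min(1, 1 − 0.283 + 0.283) = min(1, 1.000) = 1.000
~(φ -> φ) = 1 − 1.000 = 0.000
ψ \/ ~(φ -> φ) = max(0.490, 0.000) = 0.490
~((φ \/ φ) \/ ψ) (+) (ψ \/ ~(φ -> φ)) = min(1, 0.510 + 0.490) = min(1, 1.000) = 1.000
~(ψ <-> (ψ -> φ)) <-> (~((φ \/ φ) \/ ψ) (+) (ψ \/ ~(φ -> φ))) = 1 − |0.303 − 1.000| = 1 − 0.697 = 0.303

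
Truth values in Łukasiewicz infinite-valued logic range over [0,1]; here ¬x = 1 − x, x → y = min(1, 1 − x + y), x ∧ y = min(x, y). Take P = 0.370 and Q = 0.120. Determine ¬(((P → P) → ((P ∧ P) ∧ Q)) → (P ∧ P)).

0.000

P → P = min(1, 1 − 0.370 + 0.370) = min(1, 1.000) = 1.000
P ∧ P = min(0.370, 0.370) = 0.370
(P ∧ P) ∧ Q = min(0.370, 0.120) = 0.120
(P → P) → ((P ∧ P) ∧ Q) = min(1, 1 − 1.000 + 0.120) = min(1, 0.120) = 0.120
((P → P) → ((P ∧ P) ∧ Q)) → (P ∧ P) = min(1, 1 − 0.120 + 0.370) = min(1, 1.250) = 1.000
¬(((P → P) → ((P ∧ P) ∧ Q)) → (P ∧ P)) = 1 − 1.000 = 0.000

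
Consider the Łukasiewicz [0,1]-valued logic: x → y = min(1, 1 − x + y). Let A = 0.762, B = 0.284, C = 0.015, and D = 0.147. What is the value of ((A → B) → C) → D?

0.654

A → B = min(1, 1 − 0.762 + 0.284) = min(1, 0.522) = 0.522
(A → B) → C = min(1, 1 − 0.522 + 0.015) = min(1, 0.493) = 0.493
((A → B) → C) → D = min(1, 1 − 0.493 + 0.147) = min(1, 0.654) = 0.654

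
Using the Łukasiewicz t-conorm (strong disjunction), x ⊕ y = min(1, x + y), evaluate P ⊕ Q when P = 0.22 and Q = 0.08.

P ⊕ Q = min(1, 0.22 + 0.08) = min(1, 0.30) = 0.30
For comparison, the Gödel t-conorm max(x, y) would give 0.22.

0.30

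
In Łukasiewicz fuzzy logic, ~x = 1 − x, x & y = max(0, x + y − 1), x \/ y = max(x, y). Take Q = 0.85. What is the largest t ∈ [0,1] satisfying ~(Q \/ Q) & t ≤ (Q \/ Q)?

Q \/ Q = max(0.85, 0.85) = 0.85
~(Q \/ Q) = 1 − 0.85 = 0.15
So the left factor is ~(Q \/ Q) = 0.15.
So the right-hand bound is Q \/ Q = 0.85.
The residuum of the Łukasiewicz t-norm gives the supremum: min(1, 1 − 0.15 + 0.85).
1 − 0.15 + 0.85 = 1.70, so t = min(1, 1.70) = 1.00.
Check: 0.15 & 1.00 = max(0, 0.15) = 0.15 ≤ 0.85.

1.00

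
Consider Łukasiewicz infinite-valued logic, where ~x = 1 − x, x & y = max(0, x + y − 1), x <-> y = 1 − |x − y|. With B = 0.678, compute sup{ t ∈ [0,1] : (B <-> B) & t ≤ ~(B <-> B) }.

B <-> B = 1 − |0.678 − 0.678| = 1 − 0.000 = 1.000
So the left factor is B <-> B = 1.000.
~(B <-> B) = 1 − 1.000 = 0.000
So the right-hand bound is ~(B <-> B) = 0.000.
The residuum of the Łukasiewicz t-norm gives the supremum: min(1, 1 − 1.000 + 0.000).
1 − 1.000 + 0.000 = 0.000, so t = min(1, 0.000) = 0.000.
Check: 1.000 & 0.000 = max(0, 0.000) = 0.000 ≤ 0.000.

0.000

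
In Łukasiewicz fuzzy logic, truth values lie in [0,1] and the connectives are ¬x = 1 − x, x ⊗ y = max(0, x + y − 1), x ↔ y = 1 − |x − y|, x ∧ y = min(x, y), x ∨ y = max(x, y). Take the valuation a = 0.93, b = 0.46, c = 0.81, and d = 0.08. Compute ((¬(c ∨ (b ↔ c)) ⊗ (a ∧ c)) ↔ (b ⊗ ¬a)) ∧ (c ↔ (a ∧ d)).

b ↔ c = 1 − |0.46 − 0.81| = 1 − 0.35 = 0.65
c ∨ (b ↔ c) = max(0.81, 0.65) = 0.81
¬(c ∨ (b ↔ c)) = 1 − 0.81 = 0.19
a ∧ c = min(0.93, 0.81) = 0.81
¬(c ∨ (b ↔ c)) ⊗ (a ∧ c) = max(0, 0.19 + 0.81 − 1) = max(0, 0.00) = 0.00
¬a = 1 − 0.93 = 0.07
b ⊗ ¬a = max(0, 0.46 + 0.07 − 1) = max(0, -0.47) = 0.00
(¬(c ∨ (b ↔ c)) ⊗ (a ∧ c)) ↔ (b ⊗ ¬a) = 1 − |0.00 − 0.00| = 1 − 0.00 = 1.00
a ∧ d = min(0.93, 0.08) = 0.08
c ↔ (a ∧ d) = 1 − |0.81 − 0.08| = 1 − 0.73 = 0.27
((¬(c ∨ (b ↔ c)) ⊗ (a ∧ c)) ↔ (b ⊗ ¬a)) ∧ (c ↔ (a ∧ d)) = min(1.00, 0.27) = 0.27

0.27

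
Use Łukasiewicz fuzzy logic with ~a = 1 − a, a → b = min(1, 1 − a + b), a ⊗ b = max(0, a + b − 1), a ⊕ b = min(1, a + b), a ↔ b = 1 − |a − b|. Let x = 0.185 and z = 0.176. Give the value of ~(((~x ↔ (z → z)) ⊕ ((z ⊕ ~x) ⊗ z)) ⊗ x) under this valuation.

0.833

~x = 1 − 0.185 = 0.815
z → z = min(1, 1 − 0.176 + 0.176) = min(1, 1.000) = 1.000
~x ↔ (z → z) = 1 − |0.815 − 1.000| = 1 − 0.185 = 0.815
z ⊕ ~x = min(1, 0.176 + 0.815) = min(1, 0.991) = 0.991
(z ⊕ ~x) ⊗ z = max(0, 0.991 + 0.176 − 1) = max(0, 0.167) = 0.167
(~x ↔ (z → z)) ⊕ ((z ⊕ ~x) ⊗ z) = min(1, 0.815 + 0.167) = min(1, 0.982) = 0.982
((~x ↔ (z → z)) ⊕ ((z ⊕ ~x) ⊗ z)) ⊗ x = max(0, 0.982 + 0.185 − 1) = max(0, 0.167) = 0.167
~(((~x ↔ (z → z)) ⊕ ((z ⊕ ~x) ⊗ z)) ⊗ x) = 1 − 0.167 = 0.833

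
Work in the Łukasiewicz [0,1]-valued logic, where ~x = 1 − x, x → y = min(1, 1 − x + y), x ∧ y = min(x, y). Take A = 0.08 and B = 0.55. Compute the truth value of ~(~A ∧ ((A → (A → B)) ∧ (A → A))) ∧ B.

0.08

~A = 1 − 0.08 = 0.92
A → B = min(1, 1 − 0.08 + 0.55) = min(1, 1.47) = 1.00
A → (A → B) = min(1, 1 − 0.08 + 1.00) = min(1, 1.92) = 1.00
A → A = min(1, 1 − 0.08 + 0.08) = min(1, 1.00) = 1.00
(A → (A → B)) ∧ (A → A) = min(1.00, 1.00) = 1.00
~A ∧ ((A → (A → B)) ∧ (A → A)) = min(0.92, 1.00) = 0.92
~(~A ∧ ((A → (A → B)) ∧ (A → A))) = 1 − 0.92 = 0.08
~(~A ∧ ((A → (A → B)) ∧ (A → A))) ∧ B = min(0.08, 0.55) = 0.08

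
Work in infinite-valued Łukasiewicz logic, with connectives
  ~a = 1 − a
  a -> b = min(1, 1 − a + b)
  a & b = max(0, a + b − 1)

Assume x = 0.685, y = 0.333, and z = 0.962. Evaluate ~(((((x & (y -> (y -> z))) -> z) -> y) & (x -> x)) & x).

0.982

y -> z = min(1, 1 − 0.333 + 0.962) = min(1, 1.629) = 1.000
y -> (y -> z) = min(1, 1 − 0.333 + 1.000) = min(1, 1.667) = 1.000
x & (y -> (y -> z)) = max(0, 0.685 + 1.000 − 1) = max(0, 0.685) = 0.685
(x & (y -> (y -> z))) -> z = min(1, 1 − 0.685 + 0.962) = min(1, 1.277) = 1.000
((x & (y -> (y -> z))) -> z) -> y = min(1, 1 − 1.000 + 0.333) = min(1, 0.333) = 0.333
x -> x = min(1, 1 − 0.685 + 0.685) = min(1, 1.000) = 1.000
(((x & (y -> (y -> z))) -> z) -> y) & (x -> x) = max(0, 0.333 + 1.000 − 1) = max(0, 0.333) = 0.333
((((x & (y -> (y -> z))) -> z) -> y) & (x -> x)) & x = max(0, 0.333 + 0.685 − 1) = max(0, 0.018) = 0.018
~(((((x & (y -> (y -> z))) -> z) -> y) & (x -> x)) & x) = 1 − 0.018 = 0.982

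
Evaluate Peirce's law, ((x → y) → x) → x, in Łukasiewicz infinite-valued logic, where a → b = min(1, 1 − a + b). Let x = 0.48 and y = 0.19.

0.71

x → y = min(1, 1 − 0.48 + 0.19) = min(1, 0.71) = 0.71
(x → y) → x = min(1, 1 − 0.71 + 0.48) = min(1, 0.77) = 0.77
((x → y) → x) → x = min(1, 1 − 0.77 + 0.48) = min(1, 0.71) = 0.71
(The value 0.71 < 1 shows this instance is not satisfied; not a Ł∞-tautology in general.)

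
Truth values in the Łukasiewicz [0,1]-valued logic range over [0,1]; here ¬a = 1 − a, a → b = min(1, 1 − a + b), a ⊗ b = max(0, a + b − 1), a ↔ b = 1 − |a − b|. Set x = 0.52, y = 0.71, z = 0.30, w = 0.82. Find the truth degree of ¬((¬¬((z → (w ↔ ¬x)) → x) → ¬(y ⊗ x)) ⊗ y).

0.29

¬x = 1 − 0.52 = 0.48
w ↔ ¬x = 1 − |0.82 − 0.48| = 1 − 0.34 = 0.66
z → (w ↔ ¬x) = min(1, 1 − 0.30 + 0.66) = min(1, 1.36) = 1.00
(z → (w ↔ ¬x)) → x = min(1, 1 − 1.00 + 0.52) = min(1, 0.52) = 0.52
¬((z → (w ↔ ¬x)) → x) = 1 − 0.52 = 0.48
¬¬((z → (w ↔ ¬x)) → x) = 1 − 0.48 = 0.52
y ⊗ x = max(0, 0.71 + 0.52 − 1) = max(0, 0.23) = 0.23
¬(y ⊗ x) = 1 − 0.23 = 0.77
¬¬((z → (w ↔ ¬x)) → x) → ¬(y ⊗ x) = min(1, 1 − 0.52 + 0.77) = min(1, 1.25) = 1.00
(¬¬((z → (w ↔ ¬x)) → x) → ¬(y ⊗ x)) ⊗ y = max(0, 1.00 + 0.71 − 1) = max(0, 0.71) = 0.71
¬((¬¬((z → (w ↔ ¬x)) → x) → ¬(y ⊗ x)) ⊗ y) = 1 − 0.71 = 0.29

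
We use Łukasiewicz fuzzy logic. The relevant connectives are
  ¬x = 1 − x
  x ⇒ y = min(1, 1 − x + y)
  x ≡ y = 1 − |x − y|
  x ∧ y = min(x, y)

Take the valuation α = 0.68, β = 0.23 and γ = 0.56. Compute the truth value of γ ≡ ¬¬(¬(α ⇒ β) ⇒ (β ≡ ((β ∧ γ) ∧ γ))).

α ⇒ β = min(1, 1 − 0.68 + 0.23) = min(1, 0.55) = 0.55
¬(α ⇒ β) = 1 − 0.55 = 0.45
β ∧ γ = min(0.23, 0.56) = 0.23
(β ∧ γ) ∧ γ = min(0.23, 0.56) = 0.23
β ≡ ((β ∧ γ) ∧ γ) = 1 − |0.23 − 0.23| = 1 − 0.00 = 1.00
¬(α ⇒ β) ⇒ (β ≡ ((β ∧ γ) ∧ γ)) = min(1, 1 − 0.45 + 1.00) = min(1, 1.55) = 1.00
¬(¬(α ⇒ β) ⇒ (β ≡ ((β ∧ γ) ∧ γ))) = 1 − 1.00 = 0.00
¬¬(¬(α ⇒ β) ⇒ (β ≡ ((β ∧ γ) ∧ γ))) = 1 − 0.00 = 1.00
γ ≡ ¬¬(¬(α ⇒ β) ⇒ (β ≡ ((β ∧ γ) ∧ γ))) = 1 − |0.56 − 1.00| = 1 − 0.44 = 0.56

0.56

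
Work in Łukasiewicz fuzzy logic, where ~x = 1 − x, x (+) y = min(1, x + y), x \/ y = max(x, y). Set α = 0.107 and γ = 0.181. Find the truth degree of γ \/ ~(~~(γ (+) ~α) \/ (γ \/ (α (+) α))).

0.181

~α = 1 − 0.107 = 0.893
γ (+) ~α = min(1, 0.181 + 0.893) = min(1, 1.074) = 1.000
~(γ (+) ~α) = 1 − 1.000 = 0.000
~~(γ (+) ~α) = 1 − 0.000 = 1.000
α (+) α = min(1, 0.107 + 0.107) = min(1, 0.214) = 0.214
γ \/ (α (+) α) = max(0.181, 0.214) = 0.214
~~(γ (+) ~α) \/ (γ \/ (α (+) α)) = max(1.000, 0.214) = 1.000
~(~~(γ (+) ~α) \/ (γ \/ (α (+) α))) = 1 − 1.000 = 0.000
γ \/ ~(~~(γ (+) ~α) \/ (γ \/ (α (+) α))) = max(0.181, 0.000) = 0.181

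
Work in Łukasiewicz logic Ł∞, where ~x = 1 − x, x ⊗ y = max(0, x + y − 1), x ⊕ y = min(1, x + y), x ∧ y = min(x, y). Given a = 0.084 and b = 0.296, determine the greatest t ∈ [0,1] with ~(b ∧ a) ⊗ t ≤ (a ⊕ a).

0.252

b ∧ a = min(0.296, 0.084) = 0.084
~(b ∧ a) = 1 − 0.084 = 0.916
So the left factor is ~(b ∧ a) = 0.916.
a ⊕ a = min(1, 0.084 + 0.084) = min(1, 0.168) = 0.168
So the right-hand bound is a ⊕ a = 0.168.
The residuum of the Łukasiewicz t-norm gives the supremum: min(1, 1 − 0.916 + 0.168).
1 − 0.916 + 0.168 = 0.252, so t = min(1, 0.252) = 0.252.
Check: 0.916 ⊗ 0.252 = max(0, 0.168) = 0.168 ≤ 0.168.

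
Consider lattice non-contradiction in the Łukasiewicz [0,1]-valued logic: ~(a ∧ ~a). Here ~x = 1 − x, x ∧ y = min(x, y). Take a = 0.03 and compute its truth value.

0.97

~a = 1 − 0.03 = 0.97
a ∧ ~a = min(0.03, 0.97) = 0.03
~(a ∧ ~a) = 1 − 0.03 = 0.97
(The value 0.97 < 1 shows this instance is not satisfied; not a Ł∞-tautology — its value is 1 − min(a, 1−a).)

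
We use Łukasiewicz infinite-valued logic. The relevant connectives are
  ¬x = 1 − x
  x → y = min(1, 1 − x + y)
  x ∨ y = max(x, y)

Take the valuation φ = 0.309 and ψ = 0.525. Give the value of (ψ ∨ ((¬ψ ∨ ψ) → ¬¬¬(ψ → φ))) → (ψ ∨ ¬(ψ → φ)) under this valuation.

0.834

¬ψ = 1 − 0.525 = 0.475
¬ψ ∨ ψ = max(0.475, 0.525) = 0.525
ψ → φ = min(1, 1 − 0.525 + 0.309) = min(1, 0.784) = 0.784
¬(ψ → φ) = 1 − 0.784 = 0.216
¬¬(ψ → φ) = 1 − 0.216 = 0.784
¬¬¬(ψ → φ) = 1 − 0.784 = 0.216
(¬ψ ∨ ψ) → ¬¬¬(ψ → φ) = min(1, 1 − 0.525 + 0.216) = min(1, 0.691) = 0.691
ψ ∨ ((¬ψ ∨ ψ) → ¬¬¬(ψ → φ)) = max(0.525, 0.691) = 0.691
ψ ∨ ¬(ψ → φ) = max(0.525, 0.216) = 0.525
(ψ ∨ ((¬ψ ∨ ψ) → ¬¬¬(ψ → φ))) → (ψ ∨ ¬(ψ → φ)) = min(1, 1 − 0.691 + 0.525) = min(1, 0.834) = 0.834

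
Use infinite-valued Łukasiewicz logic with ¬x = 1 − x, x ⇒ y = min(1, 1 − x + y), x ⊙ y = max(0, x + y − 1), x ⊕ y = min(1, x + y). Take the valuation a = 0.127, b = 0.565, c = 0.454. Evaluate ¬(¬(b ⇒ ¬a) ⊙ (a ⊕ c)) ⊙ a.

¬a = 1 − 0.127 = 0.873
b ⇒ ¬a = min(1, 1 − 0.565 + 0.873) = min(1, 1.308) = 1.000
¬(b ⇒ ¬a) = 1 − 1.000 = 0.000
a ⊕ c = min(1, 0.127 + 0.454) = min(1, 0.581) = 0.581
¬(b ⇒ ¬a) ⊙ (a ⊕ c) = max(0, 0.000 + 0.581 − 1) = max(0, -0.419) = 0.000
¬(¬(b ⇒ ¬a) ⊙ (a ⊕ c)) = 1 − 0.000 = 1.000
¬(¬(b ⇒ ¬a) ⊙ (a ⊕ c)) ⊙ a = max(0, 1.000 + 0.127 − 1) = max(0, 0.127) = 0.127

0.127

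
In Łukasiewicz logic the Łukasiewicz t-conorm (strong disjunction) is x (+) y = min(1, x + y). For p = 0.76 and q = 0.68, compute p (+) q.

p (+) q = min(1, 0.76 + 0.68) = min(1, 1.44) = 1.00
For comparison, the Gödel t-conorm max(x, y) would give 0.76.

1.00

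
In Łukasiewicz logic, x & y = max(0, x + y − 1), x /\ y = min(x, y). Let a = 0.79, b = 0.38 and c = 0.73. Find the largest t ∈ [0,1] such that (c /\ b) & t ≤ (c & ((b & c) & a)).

0.62

c /\ b = min(0.73, 0.38) = 0.38
So the left factor is c /\ b = 0.38.
b & c = max(0, 0.38 + 0.73 − 1) = max(0, 0.11) = 0.11
(b & c) & a = max(0, 0.11 + 0.79 − 1) = max(0, -0.10) = 0.00
c & ((b & c) & a) = max(0, 0.73 + 0.00 − 1) = max(0, -0.27) = 0.00
So the right-hand bound is c & ((b & c) & a) = 0.00.
The residuum of the Łukasiewicz t-norm gives the supremum: min(1, 1 − 0.38 + 0.00).
1 − 0.38 + 0.00 = 0.62, so t = min(1, 0.62) = 0.62.
Check: 0.38 & 0.62 = max(0, 0.00) = 0.00 ≤ 0.00.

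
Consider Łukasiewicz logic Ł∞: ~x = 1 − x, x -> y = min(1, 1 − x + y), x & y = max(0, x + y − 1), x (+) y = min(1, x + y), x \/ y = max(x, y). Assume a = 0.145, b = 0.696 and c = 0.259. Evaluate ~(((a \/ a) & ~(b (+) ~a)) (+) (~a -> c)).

a \/ a = max(0.145, 0.145) = 0.145
~a = 1 − 0.145 = 0.855
b (+) ~a = min(1, 0.696 + 0.855) = min(1, 1.551) = 1.000
~(b (+) ~a) = 1 − 1.000 = 0.000
(a \/ a) & ~(b (+) ~a) = max(0, 0.145 + 0.000 − 1) = max(0, -0.855) = 0.000
~a -> c = min(1, 1 − 0.855 + 0.259) = min(1, 0.404) = 0.404
((a \/ a) & ~(b (+) ~a)) (+) (~a -> c) = min(1, 0.000 + 0.404) = min(1, 0.404) = 0.404
~(((a \/ a) & ~(b (+) ~a)) (+) (~a -> c)) = 1 − 0.404 = 0.596

0.596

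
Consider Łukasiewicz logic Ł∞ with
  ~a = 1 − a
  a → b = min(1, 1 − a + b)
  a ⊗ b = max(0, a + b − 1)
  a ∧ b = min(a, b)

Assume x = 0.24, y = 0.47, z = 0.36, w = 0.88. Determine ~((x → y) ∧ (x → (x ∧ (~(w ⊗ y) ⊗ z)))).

0.23

x → y = min(1, 1 − 0.24 + 0.47) = min(1, 1.23) = 1.00
w ⊗ y = max(0, 0.88 + 0.47 − 1) = max(0, 0.35) = 0.35
~(w ⊗ y) = 1 − 0.35 = 0.65
~(w ⊗ y) ⊗ z = max(0, 0.65 + 0.36 − 1) = max(0, 0.01) = 0.01
x ∧ (~(w ⊗ y) ⊗ z) = min(0.24, 0.01) = 0.01
x → (x ∧ (~(w ⊗ y) ⊗ z)) = min(1, 1 − 0.24 + 0.01) = min(1, 0.77) = 0.77
(x → y) ∧ (x → (x ∧ (~(w ⊗ y) ⊗ z))) = min(1.00, 0.77) = 0.77
~((x → y) ∧ (x → (x ∧ (~(w ⊗ y) ⊗ z)))) = 1 − 0.77 = 0.23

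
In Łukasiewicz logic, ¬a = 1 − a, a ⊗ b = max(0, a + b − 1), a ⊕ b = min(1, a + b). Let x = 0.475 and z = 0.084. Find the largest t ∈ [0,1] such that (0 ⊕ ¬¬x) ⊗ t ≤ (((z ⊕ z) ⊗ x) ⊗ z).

¬x = 1 − 0.475 = 0.525
¬¬x = 1 − 0.525 = 0.475
0 ⊕ ¬¬x = min(1, 0.000 + 0.475) = min(1, 0.475) = 0.475
So the left factor is 0 ⊕ ¬¬x = 0.475.
z ⊕ z = min(1, 0.084 + 0.084) = min(1, 0.168) = 0.168
(z ⊕ z) ⊗ x = max(0, 0.168 + 0.475 − 1) = max(0, -0.357) = 0.000
((z ⊕ z) ⊗ x) ⊗ z = max(0, 0.000 + 0.084 − 1) = max(0, -0.916) = 0.000
So the right-hand bound is ((z ⊕ z) ⊗ x) ⊗ z = 0.000.
The residuum of the Łukasiewicz t-norm gives the supremum: min(1, 1 − 0.475 + 0.000).
1 − 0.475 + 0.000 = 0.525, so t = min(1, 0.525) = 0.525.
Check: 0.475 ⊗ 0.525 = max(0, 0.000) = 0.000 ≤ 0.000.

0.525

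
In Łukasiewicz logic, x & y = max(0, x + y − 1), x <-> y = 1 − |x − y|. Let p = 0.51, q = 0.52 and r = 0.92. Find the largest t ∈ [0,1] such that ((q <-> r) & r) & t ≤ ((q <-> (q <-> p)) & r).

q <-> r = 1 − |0.52 − 0.92| = 1 − 0.40 = 0.60
(q <-> r) & r = max(0, 0.60 + 0.92 − 1) = max(0, 0.52) = 0.52
So the left factor is (q <-> r) & r = 0.52.
q <-> p = 1 − |0.52 − 0.51| = 1 − 0.01 = 0.99
q <-> (q <-> p) = 1 − |0.52 − 0.99| = 1 − 0.47 = 0.53
(q <-> (q <-> p)) & r = max(0, 0.53 + 0.92 − 1) = max(0, 0.45) = 0.45
So the right-hand bound is (q <-> (q <-> p)) & r = 0.45.
The residuum of the Łukasiewicz t-norm gives the supremum: min(1, 1 − 0.52 + 0.45).
1 − 0.52 + 0.45 = 0.93, so t = min(1, 0.93) = 0.93.
Check: 0.52 & 0.93 = max(0, 0.45) = 0.45 ≤ 0.45.

0.93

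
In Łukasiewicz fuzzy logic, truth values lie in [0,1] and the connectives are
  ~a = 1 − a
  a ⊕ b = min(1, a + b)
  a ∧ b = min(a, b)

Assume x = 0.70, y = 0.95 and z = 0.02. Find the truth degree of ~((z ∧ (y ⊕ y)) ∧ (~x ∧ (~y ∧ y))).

y ⊕ y = min(1, 0.95 + 0.95) = min(1, 1.90) = 1.00
z ∧ (y ⊕ y) = min(0.02, 1.00) = 0.02
~x = 1 − 0.70 = 0.30
~y = 1 − 0.95 = 0.05
~y ∧ y = min(0.05, 0.95) = 0.05
~x ∧ (~y ∧ y) = min(0.30, 0.05) = 0.05
(z ∧ (y ⊕ y)) ∧ (~x ∧ (~y ∧ y)) = min(0.02, 0.05) = 0.02
~((z ∧ (y ⊕ y)) ∧ (~x ∧ (~y ∧ y))) = 1 − 0.02 = 0.98

0.98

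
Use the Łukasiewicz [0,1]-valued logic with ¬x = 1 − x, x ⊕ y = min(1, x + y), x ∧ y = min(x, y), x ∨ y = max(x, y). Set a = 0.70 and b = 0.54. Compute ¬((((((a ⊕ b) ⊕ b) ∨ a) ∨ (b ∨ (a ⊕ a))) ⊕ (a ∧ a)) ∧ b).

a ⊕ b = min(1, 0.70 + 0.54) = min(1, 1.24) = 1.00
(a ⊕ b) ⊕ b = min(1, 1.00 + 0.54) = min(1, 1.54) = 1.00
((a ⊕ b) ⊕ b) ∨ a = max(1.00, 0.70) = 1.00
a ⊕ a = min(1, 0.70 + 0.70) = min(1, 1.40) = 1.00
b ∨ (a ⊕ a) = max(0.54, 1.00) = 1.00
(((a ⊕ b) ⊕ b) ∨ a) ∨ (b ∨ (a ⊕ a)) = max(1.00, 1.00) = 1.00
a ∧ a = min(0.70, 0.70) = 0.70
((((a ⊕ b) ⊕ b) ∨ a) ∨ (b ∨ (a ⊕ a))) ⊕ (a ∧ a) = min(1, 1.00 + 0.70) = min(1, 1.70) = 1.00
(((((a ⊕ b) ⊕ b) ∨ a) ∨ (b ∨ (a ⊕ a))) ⊕ (a ∧ a)) ∧ b = min(1.00, 0.54) = 0.54
¬((((((a ⊕ b) ⊕ b) ∨ a) ∨ (b ∨ (a ⊕ a))) ⊕ (a ∧ a)) ∧ b) = 1 − 0.54 = 0.46

0.46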